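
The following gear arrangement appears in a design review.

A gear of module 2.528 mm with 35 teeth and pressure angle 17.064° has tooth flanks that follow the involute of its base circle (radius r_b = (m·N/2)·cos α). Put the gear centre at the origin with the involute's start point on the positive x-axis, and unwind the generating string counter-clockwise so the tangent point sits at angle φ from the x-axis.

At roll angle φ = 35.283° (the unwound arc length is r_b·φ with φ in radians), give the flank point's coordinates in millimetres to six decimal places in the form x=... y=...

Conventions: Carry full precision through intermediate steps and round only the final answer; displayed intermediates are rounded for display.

x=49.567054 y=3.168917

recognized (one wheel, involute flank): single-mesh tooth geometry, m = 2.528, N = 35
pitch radius r_p = m·N/2 = 2.528·35/2 = 44.240000
base radius r_b = r_p·cos α = 44.240000·cos 17.064° = 42.292448
roll angle φ = 35.283° = 0.61580452 rad
x = r_b·(cos φ + φ·sin φ) = 49.567054
y = r_b·(sin φ − φ·cos φ) = 3.168917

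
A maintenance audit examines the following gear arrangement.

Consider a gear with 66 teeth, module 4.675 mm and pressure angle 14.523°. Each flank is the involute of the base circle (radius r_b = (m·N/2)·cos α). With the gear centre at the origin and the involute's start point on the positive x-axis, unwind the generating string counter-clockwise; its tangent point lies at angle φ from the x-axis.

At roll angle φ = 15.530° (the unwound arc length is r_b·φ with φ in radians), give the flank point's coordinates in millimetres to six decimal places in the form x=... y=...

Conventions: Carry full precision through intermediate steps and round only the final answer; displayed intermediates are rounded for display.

x=154.731156 y=0.984064

recognized (one wheel, involute flank): single-mesh tooth geometry, m = 4.675, N = 66
pitch radius r_p = m·N/2 = 4.675·66/2 = 154.275000
base radius r_b = r_p·cos α = 154.275000·cos 14.523° = 149.345459
roll angle φ = 15.530° = 0.27104963 rad
x = r_b·(cos φ + φ·sin φ) = 154.731156
y = r_b·(sin φ − φ·cos φ) = 0.984064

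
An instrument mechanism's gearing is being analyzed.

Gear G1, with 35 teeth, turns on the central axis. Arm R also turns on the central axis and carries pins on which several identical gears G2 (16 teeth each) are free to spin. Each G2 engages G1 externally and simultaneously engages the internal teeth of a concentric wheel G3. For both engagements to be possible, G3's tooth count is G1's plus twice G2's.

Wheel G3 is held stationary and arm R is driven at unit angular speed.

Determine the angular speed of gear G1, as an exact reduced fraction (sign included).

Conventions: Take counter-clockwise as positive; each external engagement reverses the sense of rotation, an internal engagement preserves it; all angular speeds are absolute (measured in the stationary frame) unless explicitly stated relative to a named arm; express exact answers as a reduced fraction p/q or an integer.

102/35

topology: planetary set — G1 35T / G2 16T / G3 67T, arm = carrier (Willis)
ring teeth: 35 + 2·16 = 67
35(ω_sun−ω_arm) = −67(ω_ring−ω_arm),  ω_ring = 0, ω_arm = 1
ω_sun = 1 − (67/35)(0−1) = 102/35
exact speed ratio = 102/35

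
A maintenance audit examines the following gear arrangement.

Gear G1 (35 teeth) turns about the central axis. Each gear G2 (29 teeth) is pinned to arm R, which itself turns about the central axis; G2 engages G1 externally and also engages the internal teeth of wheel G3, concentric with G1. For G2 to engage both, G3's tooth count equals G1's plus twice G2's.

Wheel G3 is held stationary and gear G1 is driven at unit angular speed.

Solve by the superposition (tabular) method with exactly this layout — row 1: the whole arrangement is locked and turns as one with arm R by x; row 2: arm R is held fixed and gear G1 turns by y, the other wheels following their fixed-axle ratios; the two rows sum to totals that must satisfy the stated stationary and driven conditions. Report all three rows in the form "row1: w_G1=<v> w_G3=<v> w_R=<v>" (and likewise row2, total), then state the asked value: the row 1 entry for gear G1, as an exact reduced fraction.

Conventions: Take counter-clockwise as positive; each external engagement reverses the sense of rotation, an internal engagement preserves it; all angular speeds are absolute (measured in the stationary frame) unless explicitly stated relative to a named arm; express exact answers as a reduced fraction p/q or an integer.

row1: w_G1=35/128 w_G3=35/128 w_R=35/128
row2: w_G1=93/128 w_G3=-35/128 w_R=0
total: w_G1=1 w_G3=0 w_R=35/128
asked value: 35/128

class = planetary set [G3 = 35+2·29 = 93; Willis about the carrier]
row 1 — lock + rotate with arm: ω_sun = ω_ring = ω_arm = x
row 2 — arm fixed, fixed-axis ratios: sun y, ring −(35/93)·y, arm 0
boundary: total ω_ring = x − (35/93)·y = 0 and total ω_sun = x + y = 1  ⇒  y = 93/128, x = 35/128
row 2 ring = −(35/93)·93/128 = -35/128
totals (row 1 + row 2): sun 35/128 + 93/128 = 1, ring 35/128 + (-35/128) = 0, arm 35/128 + 0 = 35/128
asked cell (row1, sun) = 35/128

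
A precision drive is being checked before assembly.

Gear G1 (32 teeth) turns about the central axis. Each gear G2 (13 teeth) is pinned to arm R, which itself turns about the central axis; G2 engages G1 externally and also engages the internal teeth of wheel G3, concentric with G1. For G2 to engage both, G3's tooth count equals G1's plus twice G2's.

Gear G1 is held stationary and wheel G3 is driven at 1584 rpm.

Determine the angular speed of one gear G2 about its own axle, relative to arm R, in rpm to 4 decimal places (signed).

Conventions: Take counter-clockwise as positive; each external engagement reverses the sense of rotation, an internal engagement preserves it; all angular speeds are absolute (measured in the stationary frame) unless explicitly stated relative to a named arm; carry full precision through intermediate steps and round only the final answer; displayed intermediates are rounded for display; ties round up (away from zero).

+2512.7385 rpm

recognized (axles ride arm R): planetary set, 32/13/58 teeth
normalise by the input: solve with ω_ring = 1, then scale by 1584 rpm
ring teeth: 32 + 2·13 = 58
32(ω_sun−ω_arm) = −58(ω_ring−ω_arm),  ω_sun = 0, ω_ring = 1
32(0−ω_arm) = −58(1−ω_arm)  ⇒  90·ω_arm = 58  ⇒  ω_arm = 29/45
sun–planet mesh: 32·(0−29/45) = −13·(ω_p−ω_arm)  ⇒  ω_p−ω_arm = 928/585
scale: ω_p−ω_arm = 928/585 × 1584 rpm = +2512.7385 rpm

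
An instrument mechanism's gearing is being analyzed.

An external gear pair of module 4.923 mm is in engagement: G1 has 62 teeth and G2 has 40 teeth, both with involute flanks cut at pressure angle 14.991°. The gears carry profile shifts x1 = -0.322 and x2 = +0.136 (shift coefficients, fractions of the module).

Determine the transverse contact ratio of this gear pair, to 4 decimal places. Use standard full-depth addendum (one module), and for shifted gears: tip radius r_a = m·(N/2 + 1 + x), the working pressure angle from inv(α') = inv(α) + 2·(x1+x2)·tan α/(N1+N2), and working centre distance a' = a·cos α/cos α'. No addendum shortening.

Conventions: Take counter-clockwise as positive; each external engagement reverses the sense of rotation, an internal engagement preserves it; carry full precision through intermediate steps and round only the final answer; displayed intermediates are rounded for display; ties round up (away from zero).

2.1334

single-mesh involute tooth geometry (62T engaging 40T at module 4.923)
base radii: r_b1 = 147.419041, r_b2 = 95.109059
tip radii: r_a1 = 155.950794, r_a2 = 104.052528
inv(α') = inv(14.991°) + 2·(-0.322+0.136)·tan α/(62+40) = 0.00516192  ⇒  α' = 14.16391°
a' = a·cos α / cos α' = 251.0730·cos 14.991°/cos 14.16391° = 250.132198
action lengths: √(r_a1²−r_b1²) = 50.875107, √(r_a2²−r_b2²) = 42.204213
base pitch p_b = π·m·cos α = 14.939696
CR = (50.875107 + 42.204213 − 250.132198·sin 14.16391°)/14.939696 = 2.133431
contact ratio ≈ 2.1334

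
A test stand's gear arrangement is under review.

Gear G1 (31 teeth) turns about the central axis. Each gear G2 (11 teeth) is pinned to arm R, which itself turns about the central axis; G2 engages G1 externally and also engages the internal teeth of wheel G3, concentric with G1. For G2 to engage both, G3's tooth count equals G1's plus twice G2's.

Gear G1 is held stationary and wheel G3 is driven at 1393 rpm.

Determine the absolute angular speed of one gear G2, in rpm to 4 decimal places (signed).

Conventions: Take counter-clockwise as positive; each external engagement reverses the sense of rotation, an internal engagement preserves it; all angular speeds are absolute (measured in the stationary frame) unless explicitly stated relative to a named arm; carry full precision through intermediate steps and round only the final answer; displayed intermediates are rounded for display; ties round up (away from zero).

recognized (axles ride arm R): planetary set, 31/11/53 teeth
normalise by the input: solve with ω_ring = 1, then scale by 1393 rpm
ring teeth: 31 + 2·11 = 53
31(ω_sun−ω_arm) = −53(ω_ring−ω_arm),  ω_sun = 0, ω_ring = 1
31(0−ω_arm) = −53(1−ω_arm)  ⇒  84·ω_arm = 53  ⇒  ω_arm = 53/84
sun–planet mesh: 31·(0−53/84) = −11·(ω_p−ω_arm)  ⇒  ω_p−ω_arm = 1643/924
ω_p = 53/84 + 1643/924 = 53/22
scale: ω_p = 53/22 × 1393 rpm = +3355.8636 rpm

+3355.8636 rpm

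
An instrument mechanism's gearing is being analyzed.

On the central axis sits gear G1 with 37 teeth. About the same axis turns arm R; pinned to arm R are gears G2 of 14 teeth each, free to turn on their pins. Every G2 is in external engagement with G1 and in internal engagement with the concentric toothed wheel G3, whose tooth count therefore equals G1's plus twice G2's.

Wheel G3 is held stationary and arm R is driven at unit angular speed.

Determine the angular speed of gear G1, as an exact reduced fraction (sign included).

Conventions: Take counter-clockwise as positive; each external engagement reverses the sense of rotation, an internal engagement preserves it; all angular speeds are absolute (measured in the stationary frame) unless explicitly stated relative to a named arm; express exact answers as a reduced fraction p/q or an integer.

102/37

topology: planetary set — G1 37T / G2 14T / G3 65T, arm = carrier (Willis)
ring teeth: 37 + 2·14 = 65
37(ω_sun−ω_arm) = −65(ω_ring−ω_arm),  ω_ring = 0, ω_arm = 1
ω_sun = 1 − (65/37)(0−1) = 102/37
exact speed ratio = 102/37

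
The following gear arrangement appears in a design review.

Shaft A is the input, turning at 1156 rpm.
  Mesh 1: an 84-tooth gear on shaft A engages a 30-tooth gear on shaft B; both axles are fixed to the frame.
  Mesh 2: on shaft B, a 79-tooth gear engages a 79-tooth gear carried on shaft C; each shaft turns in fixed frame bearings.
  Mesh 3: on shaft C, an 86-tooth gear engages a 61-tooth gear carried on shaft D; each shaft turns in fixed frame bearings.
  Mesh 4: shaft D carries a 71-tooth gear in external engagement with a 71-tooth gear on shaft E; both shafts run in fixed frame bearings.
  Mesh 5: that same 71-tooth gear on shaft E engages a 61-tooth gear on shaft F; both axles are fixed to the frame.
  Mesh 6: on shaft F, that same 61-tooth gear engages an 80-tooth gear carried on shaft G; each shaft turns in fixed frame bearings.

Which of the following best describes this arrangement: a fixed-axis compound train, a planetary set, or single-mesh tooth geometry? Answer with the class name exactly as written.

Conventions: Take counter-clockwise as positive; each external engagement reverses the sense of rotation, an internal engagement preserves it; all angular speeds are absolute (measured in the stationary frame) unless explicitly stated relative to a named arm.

fixed-axis compound train

recognized (7 fixed axles, 6 meshes): fixed-axis compound train
classification: fixed-axis compound train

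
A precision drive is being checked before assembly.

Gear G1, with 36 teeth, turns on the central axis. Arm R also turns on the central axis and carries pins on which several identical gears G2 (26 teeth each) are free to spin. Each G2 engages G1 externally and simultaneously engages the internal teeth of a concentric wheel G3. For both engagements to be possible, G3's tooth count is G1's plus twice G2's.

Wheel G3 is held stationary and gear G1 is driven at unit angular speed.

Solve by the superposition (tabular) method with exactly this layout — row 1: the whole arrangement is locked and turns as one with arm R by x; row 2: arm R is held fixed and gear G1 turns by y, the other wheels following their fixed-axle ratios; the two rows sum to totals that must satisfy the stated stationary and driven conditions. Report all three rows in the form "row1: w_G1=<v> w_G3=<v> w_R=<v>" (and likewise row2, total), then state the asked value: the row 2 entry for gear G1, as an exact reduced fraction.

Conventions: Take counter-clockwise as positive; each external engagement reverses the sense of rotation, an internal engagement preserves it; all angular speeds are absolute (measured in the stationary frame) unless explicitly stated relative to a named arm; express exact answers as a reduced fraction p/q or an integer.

recognized (axles ride arm R): planetary set, 36/26/88 teeth
row 1 (train locked, turned with arm): all members turn x
row 2 — arm fixed, fixed-axis ratios: sun y, ring −(36/88)·y, arm 0
boundary: total ω_ring = x − (36/88)·y = 0 and total ω_sun = x + y = 1  ⇒  y = 22/31, x = 9/31
row 2 ring = −(36/88)·22/31 = -9/31
totals (row 1 + row 2): sun 9/31 + 22/31 = 1, ring 9/31 + (-9/31) = 0, arm 9/31 + 0 = 9/31
asked cell (row2, sun) = 22/31

row1: w_G1=9/31 w_G3=9/31 w_R=9/31
row2: w_G1=22/31 w_G3=-9/31 w_R=0
total: w_G1=1 w_G3=0 w_R=9/31
asked value: 22/31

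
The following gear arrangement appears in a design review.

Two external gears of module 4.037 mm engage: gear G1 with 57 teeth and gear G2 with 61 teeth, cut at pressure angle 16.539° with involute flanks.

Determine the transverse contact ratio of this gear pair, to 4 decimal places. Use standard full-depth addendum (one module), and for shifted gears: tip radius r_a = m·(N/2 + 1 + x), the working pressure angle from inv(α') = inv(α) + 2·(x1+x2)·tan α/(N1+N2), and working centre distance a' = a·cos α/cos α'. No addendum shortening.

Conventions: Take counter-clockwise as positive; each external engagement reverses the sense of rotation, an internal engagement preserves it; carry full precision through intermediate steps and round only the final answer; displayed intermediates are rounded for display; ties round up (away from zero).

class = single-mesh tooth geometry [involute pair 57T × 61T, m = 4.037]
base radii: r_b1 = 110.294257, r_b2 = 118.034205
tip radii: r_a1 = 119.091500, r_a2 = 127.165500
no profile shift: α' = α, a' = a
action lengths: √(r_a1²−r_b1²) = 44.921735, √(r_a2²−r_b2²) = 47.317976
base pitch p_b = π·m·cos α = 12.157882
CR = (44.921735 + 47.317976 − 238.183000·sin 16.53900°)/12.157882 = 2.009943
contact ratio ≈ 2.0099

2.0099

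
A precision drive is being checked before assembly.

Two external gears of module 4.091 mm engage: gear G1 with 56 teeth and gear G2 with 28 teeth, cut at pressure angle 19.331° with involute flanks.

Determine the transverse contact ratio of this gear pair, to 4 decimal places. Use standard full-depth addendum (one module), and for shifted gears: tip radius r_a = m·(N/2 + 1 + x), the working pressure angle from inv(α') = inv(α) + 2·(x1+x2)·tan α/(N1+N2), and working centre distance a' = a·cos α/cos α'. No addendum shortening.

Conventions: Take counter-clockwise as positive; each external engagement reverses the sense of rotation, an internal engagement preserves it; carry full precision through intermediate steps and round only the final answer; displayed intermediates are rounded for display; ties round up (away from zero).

1.7393

class = single-mesh tooth geometry [involute pair 56T × 28T, m = 4.091]
base radii: r_b1 = 108.090011, r_b2 = 54.045006
tip radii: r_a1 = 118.639000, r_a2 = 61.365000
no profile shift: α' = α, a' = a
action lengths: √(r_a1²−r_b1²) = 48.905641, √(r_a2²−r_b2²) = 29.065453
base pitch p_b = π·m·cos α = 12.127671
CR = (48.905641 + 29.065453 − 171.822000·sin 19.33100°)/12.127671 = 1.739305
contact ratio ≈ 1.7393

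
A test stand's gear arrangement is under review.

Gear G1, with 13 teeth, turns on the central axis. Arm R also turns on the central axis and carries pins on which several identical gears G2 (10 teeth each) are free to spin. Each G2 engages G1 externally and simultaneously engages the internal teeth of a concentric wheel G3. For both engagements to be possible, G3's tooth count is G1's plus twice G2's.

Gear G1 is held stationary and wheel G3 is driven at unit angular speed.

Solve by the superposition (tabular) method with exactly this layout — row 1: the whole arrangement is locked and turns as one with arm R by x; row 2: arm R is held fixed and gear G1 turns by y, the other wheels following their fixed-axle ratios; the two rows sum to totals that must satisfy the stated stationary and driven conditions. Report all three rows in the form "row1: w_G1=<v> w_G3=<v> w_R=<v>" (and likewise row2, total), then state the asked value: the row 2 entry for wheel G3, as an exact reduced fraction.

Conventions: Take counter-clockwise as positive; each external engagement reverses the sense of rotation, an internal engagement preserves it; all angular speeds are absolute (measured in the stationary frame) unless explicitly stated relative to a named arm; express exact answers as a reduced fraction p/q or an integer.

recognized (axles ride arm R): planetary set, 13/10/33 teeth
row 1 (train locked, turned with arm): all members turn x
row 2 (arm held, sun turns y): ω_ring = −(13/33)·y, ω_arm = 0
boundary: total ω_sun = x + y = 0 and total ω_ring = x − (13/33)·y = 1  ⇒  y = -33/46, x = 33/46
row 2 ring = −(13/33)·(-33/46) = 13/46
totals (row 1 + row 2): sun 33/46 + (-33/46) = 0, ring 33/46 + 13/46 = 1, arm 33/46 + 0 = 33/46
asked cell (row2, ring) = 13/46

row1: w_G1=33/46 w_G3=33/46 w_R=33/46
row2: w_G1=-33/46 w_G3=13/46 w_R=0
total: w_G1=0 w_G3=1 w_R=33/46
asked value: 13/46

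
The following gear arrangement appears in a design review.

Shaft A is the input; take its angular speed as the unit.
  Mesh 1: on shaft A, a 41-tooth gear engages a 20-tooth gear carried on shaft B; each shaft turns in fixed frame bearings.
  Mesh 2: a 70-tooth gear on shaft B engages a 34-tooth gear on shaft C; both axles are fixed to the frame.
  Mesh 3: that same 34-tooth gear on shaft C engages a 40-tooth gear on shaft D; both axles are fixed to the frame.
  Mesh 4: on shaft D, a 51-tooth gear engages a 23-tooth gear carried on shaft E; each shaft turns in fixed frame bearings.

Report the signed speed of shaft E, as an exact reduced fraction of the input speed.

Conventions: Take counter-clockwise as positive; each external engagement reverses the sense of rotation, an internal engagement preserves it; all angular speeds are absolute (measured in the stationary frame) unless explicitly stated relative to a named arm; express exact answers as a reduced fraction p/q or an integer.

14637/1840

4-mesh fixed-axis compound train (all bearings frame-fixed)
mesh 1 [41T→20T]: |ω|/ω_in = 1×41/20 = 41/20, sense flips to −
mesh 2 [70T→34T]: |ω|/ω_in = (41/20)×70/34 = 287/68, sense flips to +
mesh 3 [34T→40T]: |ω|/ω_in = (287/68)×34/40 = 287/80, sense flips to −
mesh 4 [51T→23T]: |ω|/ω_in = (287/80)×51/23 = 14637/1840, sense flips to +
signed output speed (× input speed) = 14637/1840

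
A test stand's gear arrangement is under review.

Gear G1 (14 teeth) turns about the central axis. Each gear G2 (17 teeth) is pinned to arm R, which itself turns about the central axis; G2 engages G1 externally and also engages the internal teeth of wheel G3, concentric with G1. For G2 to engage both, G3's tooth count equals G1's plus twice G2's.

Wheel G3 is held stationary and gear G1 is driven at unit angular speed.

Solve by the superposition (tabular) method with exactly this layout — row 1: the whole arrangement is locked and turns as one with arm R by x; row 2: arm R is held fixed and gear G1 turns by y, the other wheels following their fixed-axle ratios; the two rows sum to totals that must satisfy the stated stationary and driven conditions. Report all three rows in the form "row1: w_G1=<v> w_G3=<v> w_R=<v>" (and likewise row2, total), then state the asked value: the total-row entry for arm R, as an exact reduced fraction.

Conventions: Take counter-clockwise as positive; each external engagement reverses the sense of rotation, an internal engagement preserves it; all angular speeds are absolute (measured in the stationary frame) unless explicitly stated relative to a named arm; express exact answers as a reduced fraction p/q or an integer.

row1: w_G1=7/31 w_G3=7/31 w_R=7/31
row2: w_G1=24/31 w_G3=-7/31 w_R=0
total: w_G1=1 w_G3=0 w_R=7/31
asked value: 7/31

topology: planetary set — G1 14T / G2 17T / G3 48T, arm = carrier (Willis)
row 1 — lock + rotate with arm: ω_sun = ω_ring = ω_arm = x
superposition row 2 [arm held]: sun y, ring −(14/48)·y, arm 0
boundary: total ω_ring = x − (14/48)·y = 0 and total ω_sun = x + y = 1  ⇒  y = 24/31, x = 7/31
row 2 ring = −(14/48)·24/31 = -7/31
totals (row 1 + row 2): sun 7/31 + 24/31 = 1, ring 7/31 + (-7/31) = 0, arm 7/31 + 0 = 7/31
asked cell (total, arm) = 7/31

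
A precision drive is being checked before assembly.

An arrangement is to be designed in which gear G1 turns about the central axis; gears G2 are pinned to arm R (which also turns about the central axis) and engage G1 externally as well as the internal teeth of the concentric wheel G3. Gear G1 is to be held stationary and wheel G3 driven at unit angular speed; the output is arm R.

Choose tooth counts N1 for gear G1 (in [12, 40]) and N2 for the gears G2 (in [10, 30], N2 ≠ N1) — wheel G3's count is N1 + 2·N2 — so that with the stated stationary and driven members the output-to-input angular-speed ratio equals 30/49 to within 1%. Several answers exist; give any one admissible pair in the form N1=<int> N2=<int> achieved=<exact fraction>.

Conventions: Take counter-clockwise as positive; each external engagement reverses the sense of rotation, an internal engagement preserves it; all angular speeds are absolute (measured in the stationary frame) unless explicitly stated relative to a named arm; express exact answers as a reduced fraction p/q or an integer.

N1=38 N2=11 achieved=30/49

class = planetary set [ratio 30/49 wanted; Willis about the carrier]
Willis with ω_sun = 0: ω_arm/ω_ring = N3/(N1+N3); set equal to 30/49  ⇒  N3/N1 = (30/49)/(1 − 30/49) = 30/19
N3 = N1 + 2·N2  ⇒  N2/N1 = (N3/N1 − 1)/2 = (30/19 − 1)/2 = 11/38
smallest multiple with N1 ≥ 12 and N2 ≥ 10: k = 1  ⇒  N1 = 1·38 = 38, N2 = 1·11 = 11 (N1 ≤ 40, N2 ≤ 30, N2 ≠ N1 ✓), N3 = 38 + 2·11 = 60
check: N3/(N1+N3) with N1 = 38, N3 = 60 gives 30/49; |achieved − target| = 0 ≤ 3/490 ✓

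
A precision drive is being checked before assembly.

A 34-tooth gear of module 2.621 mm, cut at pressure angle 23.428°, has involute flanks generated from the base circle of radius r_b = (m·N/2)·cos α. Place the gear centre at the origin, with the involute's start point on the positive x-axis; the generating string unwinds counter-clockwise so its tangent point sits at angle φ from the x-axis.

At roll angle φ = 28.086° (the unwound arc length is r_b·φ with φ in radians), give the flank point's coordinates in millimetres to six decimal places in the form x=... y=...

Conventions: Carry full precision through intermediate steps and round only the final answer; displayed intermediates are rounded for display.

x=45.504546 y=1.566965

topology: single-mesh involute geometry — m = 2.621, N = 34
pitch radius r_p = m·N/2 = 2.621·34/2 = 44.557000
base radius r_b = r_p·cos α = 44.557000·cos 23.428° = 40.883740
roll angle φ = 28.086° = 0.49019317 rad
x = r_b·(cos φ + φ·sin φ) = 45.504546
y = r_b·(sin φ − φ·cos φ) = 1.566965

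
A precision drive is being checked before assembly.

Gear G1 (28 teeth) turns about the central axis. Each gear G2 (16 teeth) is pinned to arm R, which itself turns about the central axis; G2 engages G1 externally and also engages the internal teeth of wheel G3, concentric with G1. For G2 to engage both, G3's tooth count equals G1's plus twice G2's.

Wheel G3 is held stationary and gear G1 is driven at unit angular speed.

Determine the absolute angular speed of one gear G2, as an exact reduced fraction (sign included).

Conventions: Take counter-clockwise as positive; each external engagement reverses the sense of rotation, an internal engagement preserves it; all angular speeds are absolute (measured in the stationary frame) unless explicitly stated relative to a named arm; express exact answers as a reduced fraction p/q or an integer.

-7/8

planetary set (28T centre, 16T on arm, 60T internal) — Willis relation
ring teeth: 28 + 2·16 = 60
28(ω_sun−ω_arm) = −60(ω_ring−ω_arm),  ω_ring = 0, ω_sun = 1
28(1−ω_arm) = −60(0−ω_arm)  ⇒  88·ω_arm = 28  ⇒  ω_arm = 7/22
sun–planet mesh: 28·(1−7/22) = −16·(ω_p−ω_arm)  ⇒  ω_p−ω_arm = -105/88
ω_p = 7/22 − 105/88 = -7/8
exact speed ratio = -7/8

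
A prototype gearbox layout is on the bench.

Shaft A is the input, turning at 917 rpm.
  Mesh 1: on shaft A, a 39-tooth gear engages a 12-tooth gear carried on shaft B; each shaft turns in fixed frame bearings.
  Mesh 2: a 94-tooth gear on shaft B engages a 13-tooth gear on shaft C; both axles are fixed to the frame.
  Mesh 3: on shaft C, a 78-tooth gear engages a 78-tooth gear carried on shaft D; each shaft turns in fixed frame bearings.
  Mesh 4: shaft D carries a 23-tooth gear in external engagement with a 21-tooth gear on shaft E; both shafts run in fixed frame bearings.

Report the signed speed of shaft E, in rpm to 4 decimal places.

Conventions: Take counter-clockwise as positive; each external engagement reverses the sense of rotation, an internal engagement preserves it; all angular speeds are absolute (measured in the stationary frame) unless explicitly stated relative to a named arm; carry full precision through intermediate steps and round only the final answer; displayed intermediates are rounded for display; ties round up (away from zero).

+23601.8333 rpm

topology: fixed-axis compound train — 4 meshes, A→E
mesh 1 [39T→12T]: ω = 917.0000×39/12 = 2980.2500 rpm, sense flips to −
mesh 2 [94T→13T]: ω = 2980.2500×94/13 = 21549.5000 rpm, sense flips to +
mesh 3 [78T→78T]: ω = 21549.5000×78/78 = 21549.5000 rpm, sense flips to −
mesh 4 [23T→21T]: ω = 21549.5000×23/21 = 23601.8333 rpm, sense flips to +
signed output speed = +23601.8333 rpm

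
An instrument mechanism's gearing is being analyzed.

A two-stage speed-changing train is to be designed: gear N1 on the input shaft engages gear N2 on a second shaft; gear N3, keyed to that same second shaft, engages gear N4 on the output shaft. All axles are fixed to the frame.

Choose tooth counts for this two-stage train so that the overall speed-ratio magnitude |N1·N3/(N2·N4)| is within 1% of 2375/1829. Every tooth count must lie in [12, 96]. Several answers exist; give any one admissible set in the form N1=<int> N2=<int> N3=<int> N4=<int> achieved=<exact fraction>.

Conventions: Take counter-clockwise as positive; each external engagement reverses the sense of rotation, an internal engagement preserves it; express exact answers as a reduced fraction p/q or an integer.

class = fixed-axis compound train [2-stage, 2375/1829 wanted]
target = 2375/1829 in lowest terms: an exact hit needs N1·N3 = k·2375 and N2·N4 = k·1829 for one integer k, every count in [12, 96]; additionally prefer no 1:1 stage (N1 ≠ N2, N3 ≠ N4)
k = 1: N1·N3 = 2375 = 25·95, N2·N4 = 1829 = 31·59
achieved = 25·95/(31·59) = 2375/1829; |achieved − target| = 0 ≤ 95/7316 ✓

N1=25 N2=31 N3=95 N4=59 achieved=2375/1829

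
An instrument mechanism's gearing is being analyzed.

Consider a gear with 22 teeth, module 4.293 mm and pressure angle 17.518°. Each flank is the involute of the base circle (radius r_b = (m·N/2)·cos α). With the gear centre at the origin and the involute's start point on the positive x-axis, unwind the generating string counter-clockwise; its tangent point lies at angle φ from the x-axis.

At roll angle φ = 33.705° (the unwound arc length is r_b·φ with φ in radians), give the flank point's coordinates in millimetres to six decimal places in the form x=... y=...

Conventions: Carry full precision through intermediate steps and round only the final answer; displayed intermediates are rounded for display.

x=52.163558 y=2.951344

class = single-mesh tooth geometry [base-circle involute, m = 4.293, 22T]
pitch radius r_p = m·N/2 = 4.293·22/2 = 47.223000
base radius r_b = r_p·cos α = 47.223000·cos 17.518° = 45.032912
roll angle φ = 33.705° = 0.58826322 rad
x = r_b·(cos φ + φ·sin φ) = 52.163558
y = r_b·(sin φ − φ·cos φ) = 2.951344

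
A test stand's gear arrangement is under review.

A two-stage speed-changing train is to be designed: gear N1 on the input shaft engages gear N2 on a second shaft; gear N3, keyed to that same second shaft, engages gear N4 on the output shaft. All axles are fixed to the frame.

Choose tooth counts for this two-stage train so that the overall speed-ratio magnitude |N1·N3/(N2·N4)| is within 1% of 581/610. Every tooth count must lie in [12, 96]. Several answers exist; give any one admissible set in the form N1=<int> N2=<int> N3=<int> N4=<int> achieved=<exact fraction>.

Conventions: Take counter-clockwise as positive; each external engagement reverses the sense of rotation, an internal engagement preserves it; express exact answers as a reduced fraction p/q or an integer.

2-stage fixed-axis compound train for ratio 581/610
target = 581/610 in lowest terms: an exact hit needs N1·N3 = k·581 and N2·N4 = k·610 for one integer k, every count in [12, 96]; additionally prefer no 1:1 stage (N1 ≠ N2, N3 ≠ N4)
k = 1: no 1:1-free in-range split of k·581 and k·610 into factor pairs; take k = 2
k = 2: N1·N3 = 1162 = 14·83, N2·N4 = 1220 = 20·61
achieved = 14·83/(20·61) = 581/610; |achieved − target| = 0 ≤ 581/61000 ✓

N1=14 N2=20 N3=83 N4=61 achieved=581/610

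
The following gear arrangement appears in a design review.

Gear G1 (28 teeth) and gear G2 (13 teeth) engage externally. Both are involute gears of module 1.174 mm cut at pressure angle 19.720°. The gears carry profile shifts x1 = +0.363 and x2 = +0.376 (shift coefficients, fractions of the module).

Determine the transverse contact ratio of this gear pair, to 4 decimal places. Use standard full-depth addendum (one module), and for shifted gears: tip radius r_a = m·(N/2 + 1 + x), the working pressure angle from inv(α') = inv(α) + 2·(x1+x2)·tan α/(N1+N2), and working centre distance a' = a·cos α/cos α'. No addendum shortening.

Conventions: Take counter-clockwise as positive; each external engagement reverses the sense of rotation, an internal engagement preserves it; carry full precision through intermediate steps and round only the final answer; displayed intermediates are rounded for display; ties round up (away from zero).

recognized (one external pair, fixed centres): single-mesh tooth geometry, m = 1.174, N1 = 28, N2 = 13
base radii: r_b1 = 15.472075, r_b2 = 7.183463
tip radii: r_a1 = 18.036162, r_a2 = 9.246424
inv(α') = inv(19.720°) + 2·(+0.363+0.376)·tan α/(28+13) = 0.02718831  ⇒  α' = 24.23969°
a' = a·cos α / cos α' = 24.0670·cos 19.720°/cos 24.23969° = 24.846068
action lengths: √(r_a1²−r_b1²) = 9.269198, √(r_a2²−r_b2²) = 5.821873
base pitch p_b = π·m·cos α = 3.471925
CR = (9.269198 + 5.821873 − 24.846068·sin 24.23969°)/3.471925 = 1.408556
contact ratio ≈ 1.4086

1.4086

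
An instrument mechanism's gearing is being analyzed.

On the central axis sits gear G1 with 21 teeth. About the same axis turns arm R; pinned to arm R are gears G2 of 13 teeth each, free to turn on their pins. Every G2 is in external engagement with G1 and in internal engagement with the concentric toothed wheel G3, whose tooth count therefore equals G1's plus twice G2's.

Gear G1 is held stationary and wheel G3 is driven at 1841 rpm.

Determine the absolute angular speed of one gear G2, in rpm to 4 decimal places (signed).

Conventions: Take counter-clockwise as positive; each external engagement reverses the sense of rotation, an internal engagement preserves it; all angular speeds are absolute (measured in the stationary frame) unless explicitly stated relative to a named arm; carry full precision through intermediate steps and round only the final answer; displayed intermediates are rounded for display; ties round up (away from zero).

topology: planetary set — G1 21T / G2 13T / G3 47T, arm = carrier (Willis)
normalise by the input: solve with ω_ring = 1, then scale by 1841 rpm
ring teeth: 21 + 2·13 = 47
21(ω_sun−ω_arm) = −47(ω_ring−ω_arm),  ω_sun = 0, ω_ring = 1
21(0−ω_arm) = −47(1−ω_arm)  ⇒  68·ω_arm = 47  ⇒  ω_arm = 47/68
sun–planet mesh: 21·(0−47/68) = −13·(ω_p−ω_arm)  ⇒  ω_p−ω_arm = 987/884
ω_p = 47/68 + 987/884 = 47/26
scale: ω_p = 47/26 × 1841 rpm = +3327.9615 rpm

+3327.9615 rpm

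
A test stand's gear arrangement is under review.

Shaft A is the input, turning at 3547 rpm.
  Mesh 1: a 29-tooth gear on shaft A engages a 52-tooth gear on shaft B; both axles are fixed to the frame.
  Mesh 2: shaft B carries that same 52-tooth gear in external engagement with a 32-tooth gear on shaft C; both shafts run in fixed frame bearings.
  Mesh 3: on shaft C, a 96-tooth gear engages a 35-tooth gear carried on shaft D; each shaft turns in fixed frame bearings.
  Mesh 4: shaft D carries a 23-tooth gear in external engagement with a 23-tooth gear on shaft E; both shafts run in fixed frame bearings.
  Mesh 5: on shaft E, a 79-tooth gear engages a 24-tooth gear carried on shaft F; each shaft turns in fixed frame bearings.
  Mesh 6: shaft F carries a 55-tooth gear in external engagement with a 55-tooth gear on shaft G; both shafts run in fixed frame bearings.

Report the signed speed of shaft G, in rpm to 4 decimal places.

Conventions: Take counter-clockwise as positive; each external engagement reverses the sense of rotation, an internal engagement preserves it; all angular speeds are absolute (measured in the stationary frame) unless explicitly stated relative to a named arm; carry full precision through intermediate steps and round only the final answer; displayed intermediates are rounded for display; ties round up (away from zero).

6-mesh fixed-axis compound train (all bearings frame-fixed)
mesh 1 [29T→52T]: ω = 3547.0000×29/52 = 1978.1346 rpm, sense flips to −
mesh 2 [52T→32T]: ω = 1978.1346×52/32 = 3214.4688 rpm, sense flips to +
mesh 3 [96T→35T]: ω = 3214.4688×96/35 = 8816.8286 rpm, sense flips to −
mesh 4 [23T→23T]: ω = 8816.8286×23/23 = 8816.8286 rpm, sense flips to +
mesh 5 [79T→24T]: ω = 8816.8286×79/24 = 29022.0607 rpm, sense flips to −
mesh 6 [55T→55T]: ω = 29022.0607×55/55 = 29022.0607 rpm, sense flips to +
signed output speed = +29022.0607 rpm

+29022.0607 rpm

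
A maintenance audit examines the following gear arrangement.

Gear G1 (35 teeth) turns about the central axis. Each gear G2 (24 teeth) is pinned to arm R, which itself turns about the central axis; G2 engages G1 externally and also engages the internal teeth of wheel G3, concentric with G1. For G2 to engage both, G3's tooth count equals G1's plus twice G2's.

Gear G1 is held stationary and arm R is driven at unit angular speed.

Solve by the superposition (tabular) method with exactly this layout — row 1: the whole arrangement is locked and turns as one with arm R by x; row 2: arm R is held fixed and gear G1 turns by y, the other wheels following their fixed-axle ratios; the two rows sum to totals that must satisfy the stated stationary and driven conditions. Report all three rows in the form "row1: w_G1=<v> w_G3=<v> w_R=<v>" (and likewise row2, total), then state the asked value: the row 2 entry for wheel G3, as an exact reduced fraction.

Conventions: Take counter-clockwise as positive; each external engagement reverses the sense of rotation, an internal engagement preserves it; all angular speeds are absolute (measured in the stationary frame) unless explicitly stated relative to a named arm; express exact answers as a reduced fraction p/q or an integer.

class = planetary set [G3 = 35+2·24 = 83; Willis about the carrier]
superposition row 1 [locked train]: every member turns x
row 2 — arm fixed, fixed-axis ratios: sun y, ring −(35/83)·y, arm 0
boundary: total ω_sun = x + y = 0 and total ω_arm = x = 1  ⇒  y = -1, x = 1
row 2 ring = −(35/83)·(-1) = 35/83
totals (row 1 + row 2): sun 1 + (-1) = 0, ring 1 + 35/83 = 118/83, arm 1 + 0 = 1
asked cell (row2, ring) = 35/83

row1: w_G1=1 w_G3=1 w_R=1
row2: w_G1=-1 w_G3=35/83 w_R=0
total: w_G1=0 w_G3=118/83 w_R=1
asked value: 35/83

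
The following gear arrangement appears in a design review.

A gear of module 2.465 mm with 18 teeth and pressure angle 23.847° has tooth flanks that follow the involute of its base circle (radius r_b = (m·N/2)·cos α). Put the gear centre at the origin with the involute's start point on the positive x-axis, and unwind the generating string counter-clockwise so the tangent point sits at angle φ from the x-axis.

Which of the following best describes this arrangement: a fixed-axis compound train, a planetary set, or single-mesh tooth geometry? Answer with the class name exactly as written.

topology: single-mesh involute geometry — m = 2.465, N = 18
classification: single-mesh tooth geometry

single-mesh tooth geometry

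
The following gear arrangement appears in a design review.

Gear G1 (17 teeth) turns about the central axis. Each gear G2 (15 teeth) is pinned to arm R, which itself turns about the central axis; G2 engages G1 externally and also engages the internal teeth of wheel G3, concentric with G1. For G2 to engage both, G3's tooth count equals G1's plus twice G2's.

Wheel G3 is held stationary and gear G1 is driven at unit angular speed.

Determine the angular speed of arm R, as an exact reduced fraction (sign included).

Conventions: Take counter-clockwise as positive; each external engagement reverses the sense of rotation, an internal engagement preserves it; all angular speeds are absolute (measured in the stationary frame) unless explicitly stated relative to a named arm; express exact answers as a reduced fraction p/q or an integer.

recognized (axles ride arm R): planetary set, 17/15/47 teeth
ring teeth: 17 + 2·15 = 47
17(ω_sun−ω_arm) = −47(ω_ring−ω_arm),  ω_ring = 0, ω_sun = 1
17(1−ω_arm) = −47(0−ω_arm)  ⇒  64·ω_arm = 17  ⇒  ω_arm = 17/64
exact speed ratio = 17/64

17/64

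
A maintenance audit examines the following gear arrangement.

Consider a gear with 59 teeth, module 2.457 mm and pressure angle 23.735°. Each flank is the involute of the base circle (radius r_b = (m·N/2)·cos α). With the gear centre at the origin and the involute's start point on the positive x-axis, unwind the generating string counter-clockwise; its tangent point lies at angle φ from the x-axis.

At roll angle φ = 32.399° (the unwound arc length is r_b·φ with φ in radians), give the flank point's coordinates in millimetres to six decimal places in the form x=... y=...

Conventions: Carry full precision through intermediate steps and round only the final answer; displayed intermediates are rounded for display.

topology: single-mesh involute geometry — m = 2.457, N = 59
pitch radius r_p = m·N/2 = 2.457·59/2 = 72.481500
base radius r_b = r_p·cos α = 72.481500·cos 23.735° = 66.350789
roll angle φ = 32.399° = 0.56546922 rad
x = r_b·(cos φ + φ·sin φ) = 76.125754
y = r_b·(sin φ − φ·cos φ) = 3.872585

x=76.125754 y=3.872585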